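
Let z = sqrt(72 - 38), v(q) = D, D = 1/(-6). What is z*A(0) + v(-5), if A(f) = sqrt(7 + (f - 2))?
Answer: -1/6 + sqrt(170) ≈ 12.872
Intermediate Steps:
D = -1/6 ≈ -0.16667
v(q) = -1/6
A(f) = sqrt(5 + f) (A(f) = sqrt(7 + (-2 + f)) = sqrt(5 + f))
z = sqrt(34) ≈ 5.8309
z*A(0) + v(-5) = sqrt(34)*sqrt(5 + 0) - 1/6 = sqrt(34)*sqrt(5) - 1/6 = sqrt(170) - 1/6 = -1/6 + sqrt(170)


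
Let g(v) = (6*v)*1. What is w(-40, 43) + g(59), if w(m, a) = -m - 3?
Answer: 391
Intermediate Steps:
w(m, a) = -3 - m
g(v) = 6*v
w(-40, 43) + g(59) = (-3 - 1*(-40)) + 6*59 = (-3 + 40) + 354 = 37 + 354 = 391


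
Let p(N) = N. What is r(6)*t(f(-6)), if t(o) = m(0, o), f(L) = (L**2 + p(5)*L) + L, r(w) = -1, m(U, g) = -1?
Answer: 1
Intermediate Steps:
f(L) = L**2 + 6*L (f(L) = (L**2 + 5*L) + L = L**2 + 6*L)
t(o) = -1
r(6)*t(f(-6)) = -1*(-1) = 1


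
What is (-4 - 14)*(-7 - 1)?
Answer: 144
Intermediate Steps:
(-4 - 14)*(-7 - 1) = -18*(-8) = 144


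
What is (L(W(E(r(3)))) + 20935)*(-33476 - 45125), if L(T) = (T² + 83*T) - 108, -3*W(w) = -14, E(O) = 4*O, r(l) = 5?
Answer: -15022616125/9 ≈ -1.6692e+9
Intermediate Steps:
W(w) = 14/3 (W(w) = -⅓*(-14) = 14/3)
L(T) = -108 + T² + 83*T
(L(W(E(r(3)))) + 20935)*(-33476 - 45125) = ((-108 + (14/3)² + 83*(14/3)) + 20935)*(-33476 - 45125) = ((-108 + 196/9 + 1162/3) + 20935)*(-78601) = (2710/9 + 20935)*(-78601) = (191125/9)*(-78601) = -15022616125/9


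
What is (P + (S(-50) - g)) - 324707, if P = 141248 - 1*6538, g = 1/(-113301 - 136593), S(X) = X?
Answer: -47491605017/249894 ≈ -1.9005e+5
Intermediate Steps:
g = -1/249894 (g = 1/(-249894) = -1/249894 ≈ -4.0017e-6)
P = 134710 (P = 141248 - 6538 = 134710)
(P + (S(-50) - g)) - 324707 = (134710 + (-50 - 1*(-1/249894))) - 324707 = (134710 + (-50 + 1/249894)) - 324707 = (134710 - 12494699/249894) - 324707 = 33650726041/249894 - 324707 = -47491605017/249894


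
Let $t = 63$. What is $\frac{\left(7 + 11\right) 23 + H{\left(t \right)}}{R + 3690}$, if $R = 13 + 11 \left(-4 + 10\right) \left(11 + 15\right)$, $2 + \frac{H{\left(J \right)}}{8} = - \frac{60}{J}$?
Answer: $\frac{8198}{113799} \approx 0.072039$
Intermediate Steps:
$H{\left(J \right)} = -16 - \frac{480}{J}$ ($H{\left(J \right)} = -16 + 8 \left(- \frac{60}{J}\right) = -16 - \frac{480}{J}$)
$R = 1729$ ($R = 13 + 11 \cdot 6 \cdot 26 = 13 + 11 \cdot 156 = 13 + 1716 = 1729$)
$\frac{\left(7 + 11\right) 23 + H{\left(t \right)}}{R + 3690} = \frac{\left(7 + 11\right) 23 - \left(16 + \frac{480}{63}\right)}{1729 + 3690} = \frac{18 \cdot 23 - \frac{496}{21}}{5419} = \left(414 - \frac{496}{21}\right) \frac{1}{5419} = \frac{8198}{21} \cdot \frac{1}{5419} = \frac{8198}{113799}$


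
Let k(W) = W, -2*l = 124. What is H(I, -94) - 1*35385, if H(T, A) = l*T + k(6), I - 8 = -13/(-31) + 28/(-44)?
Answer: -394477/11 ≈ -35862.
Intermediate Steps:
l = -62 (l = -1/2*124 = -62)
I = 2654/341 (I = 8 + (-13/(-31) + 28/(-44)) = 8 + (-13*(-1/31) + 28*(-1/44)) = 8 + (13/31 - 7/11) = 8 - 74/341 = 2654/341 ≈ 7.7830)
H(T, A) = 6 - 62*T (H(T, A) = -62*T + 6 = 6 - 62*T)
H(I, -94) - 1*35385 = (6 - 62*2654/341) - 1*35385 = (6 - 5308/11) - 35385 = -5242/11 - 35385 = -394477/11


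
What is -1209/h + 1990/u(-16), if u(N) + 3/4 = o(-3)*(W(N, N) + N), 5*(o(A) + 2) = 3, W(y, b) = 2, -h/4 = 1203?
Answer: 63991131/604708 ≈ 105.82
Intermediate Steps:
h = -4812 (h = -4*1203 = -4812)
o(A) = -7/5 (o(A) = -2 + (⅕)*3 = -2 + ⅗ = -7/5)
u(N) = -71/20 - 7*N/5 (u(N) = -¾ - 7*(2 + N)/5 = -¾ + (-14/5 - 7*N/5) = -71/20 - 7*N/5)
-1209/h + 1990/u(-16) = -1209/(-4812) + 1990/(-71/20 - 7/5*(-16)) = -1209*(-1/4812) + 1990/(-71/20 + 112/5) = 403/1604 + 1990/(377/20) = 403/1604 + 1990*(20/377) = 403/1604 + 39800/377 = 63991131/604708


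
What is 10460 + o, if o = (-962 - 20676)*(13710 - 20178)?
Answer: 139965044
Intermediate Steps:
o = 139954584 (o = -21638*(-6468) = 139954584)
10460 + o = 10460 + 139954584 = 139965044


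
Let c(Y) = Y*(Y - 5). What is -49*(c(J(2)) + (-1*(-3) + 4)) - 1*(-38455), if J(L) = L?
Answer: 38406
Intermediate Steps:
c(Y) = Y*(-5 + Y)
-49*(c(J(2)) + (-1*(-3) + 4)) - 1*(-38455) = -49*(2*(-5 + 2) + (-1*(-3) + 4)) - 1*(-38455) = -49*(2*(-3) + (3 + 4)) + 38455 = -49*(-6 + 7) + 38455 = -49*1 + 38455 = -49 + 38455 = 38406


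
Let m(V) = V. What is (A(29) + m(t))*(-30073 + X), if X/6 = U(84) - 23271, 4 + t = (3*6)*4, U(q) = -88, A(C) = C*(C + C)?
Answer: -297897250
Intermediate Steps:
A(C) = 2*C² (A(C) = C*(2*C) = 2*C²)
t = 68 (t = -4 + (3*6)*4 = -4 + 18*4 = -4 + 72 = 68)
X = -140154 (X = 6*(-88 - 23271) = 6*(-23359) = -140154)
(A(29) + m(t))*(-30073 + X) = (2*29² + 68)*(-30073 - 140154) = (2*841 + 68)*(-170227) = (1682 + 68)*(-170227) = 1750*(-170227) = -297897250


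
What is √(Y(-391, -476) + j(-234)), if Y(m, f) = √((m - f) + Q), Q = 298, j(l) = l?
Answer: √(-234 + √383) ≈ 14.643*I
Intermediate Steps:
Y(m, f) = √(298 + m - f) (Y(m, f) = √((m - f) + 298) = √(298 + m - f))
√(Y(-391, -476) + j(-234)) = √(√(298 - 391 - 1*(-476)) - 234) = √(√(298 - 391 + 476) - 234) = √(√383 - 234) = √(-234 + √383)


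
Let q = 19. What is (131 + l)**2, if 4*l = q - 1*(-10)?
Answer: 305809/16 ≈ 19113.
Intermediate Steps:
l = 29/4 (l = (19 - 1*(-10))/4 = (19 + 10)/4 = (1/4)*29 = 29/4 ≈ 7.2500)
(131 + l)**2 = (131 + 29/4)**2 = (553/4)**2 = 305809/16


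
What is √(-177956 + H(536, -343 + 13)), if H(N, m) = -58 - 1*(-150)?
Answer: 2*I*√44466 ≈ 421.74*I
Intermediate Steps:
H(N, m) = 92 (H(N, m) = -58 + 150 = 92)
√(-177956 + H(536, -343 + 13)) = √(-177956 + 92) = √(-177864) = 2*I*√44466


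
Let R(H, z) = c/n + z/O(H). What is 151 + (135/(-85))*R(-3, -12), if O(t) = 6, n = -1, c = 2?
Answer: 2675/17 ≈ 157.35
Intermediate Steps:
R(H, z) = -2 + z/6 (R(H, z) = 2/(-1) + z/6 = 2*(-1) + z*(1/6) = -2 + z/6)
151 + (135/(-85))*R(-3, -12) = 151 + (135/(-85))*(-2 + (1/6)*(-12)) = 151 + (135*(-1/85))*(-2 - 2) = 151 - 27/17*(-4) = 151 + 108/17 = 2675/17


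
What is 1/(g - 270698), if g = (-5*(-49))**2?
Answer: -1/210673 ≈ -4.7467e-6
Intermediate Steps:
g = 60025 (g = 245**2 = 60025)
1/(g - 270698) = 1/(60025 - 270698) = 1/(-210673) = -1/210673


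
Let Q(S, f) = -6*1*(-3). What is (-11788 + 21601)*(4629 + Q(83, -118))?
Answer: 45601011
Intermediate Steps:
Q(S, f) = 18 (Q(S, f) = -6*(-3) = 18)
(-11788 + 21601)*(4629 + Q(83, -118)) = (-11788 + 21601)*(4629 + 18) = 9813*4647 = 45601011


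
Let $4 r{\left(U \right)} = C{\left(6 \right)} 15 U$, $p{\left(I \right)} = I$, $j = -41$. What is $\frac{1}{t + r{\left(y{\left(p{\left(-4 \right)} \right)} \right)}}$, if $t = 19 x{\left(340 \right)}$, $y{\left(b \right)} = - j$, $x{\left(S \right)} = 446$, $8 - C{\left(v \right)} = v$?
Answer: $\frac{2}{17563} \approx 0.00011388$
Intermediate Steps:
$C{\left(v \right)} = 8 - v$
$y{\left(b \right)} = 41$ ($y{\left(b \right)} = \left(-1\right) \left(-41\right) = 41$)
$r{\left(U \right)} = \frac{15 U}{2}$ ($r{\left(U \right)} = \frac{\left(8 - 6\right) 15 U}{4} = \frac{2 \cdot 15 U}{4} = \frac{30 U}{4} = \frac{15 U}{2}$)
$t = 8474$ ($t = 19 \cdot 446 = 8474$)
$\frac{1}{t + r{\left(y{\left(p{\left(-4 \right)} \right)} \right)}} = \frac{1}{8474 + \frac{15}{2} \cdot 41} = \frac{1}{8474 + \frac{615}{2}} = \frac{1}{\frac{17563}{2}} = \frac{2}{17563}$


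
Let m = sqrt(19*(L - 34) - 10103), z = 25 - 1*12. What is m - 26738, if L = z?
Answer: -26738 + I*sqrt(10502) ≈ -26738.0 + 102.48*I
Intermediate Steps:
z = 13 (z = 25 - 12 = 13)
L = 13
m = I*sqrt(10502) (m = sqrt(19*(13 - 34) - 10103) = sqrt(19*(-21) - 10103) = sqrt(-399 - 10103) = sqrt(-10502) = I*sqrt(10502) ≈ 102.48*I)
m - 26738 = I*sqrt(10502) - 26738 = -26738 + I*sqrt(10502)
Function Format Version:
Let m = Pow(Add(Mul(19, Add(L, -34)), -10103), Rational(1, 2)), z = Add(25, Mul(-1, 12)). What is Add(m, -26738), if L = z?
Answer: Add(-26738, Mul(I, Pow(10502, Rational(1, 2)))) ≈ Add(-26738., Mul(102.48, I))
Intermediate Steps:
z = 13 (z = Add(25, -12) = 13)
L = 13
m = Mul(I, Pow(10502, Rational(1, 2))) (m = Pow(Add(Mul(19, Add(13, -34)), -10103), Rational(1, 2)) = Pow(Add(Mul(19, -21), -10103), Rational(1, 2)) = Pow(Add(-399, -10103), Rational(1, 2)) = Pow(-10502, Rational(1, 2)) = Mul(I, Pow(10502, Rational(1, 2))) ≈ Mul(102.48, I))
Add(m, -26738) = Add(Mul(I, Pow(10502, Rational(1, 2))), -26738) = Add(-26738, Mul(I, Pow(10502, Rational(1, 2))))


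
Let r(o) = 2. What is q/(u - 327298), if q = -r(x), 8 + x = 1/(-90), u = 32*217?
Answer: 1/160177 ≈ 6.2431e-6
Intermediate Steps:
u = 6944
x = -721/90 (x = -8 + 1/(-90) = -8 - 1/90 = -721/90 ≈ -8.0111)
q = -2 (q = -1*2 = -2)
q/(u - 327298) = -2/(6944 - 327298) = -2/(-320354) = -2*(-1/320354) = 1/160177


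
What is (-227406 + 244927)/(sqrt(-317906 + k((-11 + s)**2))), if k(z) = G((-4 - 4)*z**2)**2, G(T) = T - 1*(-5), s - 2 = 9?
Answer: -7*I*sqrt(317881)/127 ≈ -31.076*I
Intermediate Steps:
s = 11 (s = 2 + 9 = 11)
G(T) = 5 + T (G(T) = T + 5 = 5 + T)
k(z) = (5 - 8*z**2)**2 (k(z) = (5 + (-4 - 4)*z**2)**2 = (5 - 8*z**2)**2)
(-227406 + 244927)/(sqrt(-317906 + k((-11 + s)**2))) = (-227406 + 244927)/(sqrt(-317906 + (-5 + 8*((-11 + 11)**2)**2)**2)) = 17521/(sqrt(-317906 + (-5 + 8*(0**2)**2)**2)) = 17521/(sqrt(-317906 + (-5 + 8*0**2)**2)) = 17521/(sqrt(-317906 + (-5 + 8*0)**2)) = 17521/(sqrt(-317906 + (-5 + 0)**2)) = 17521/(sqrt(-317906 + (-5)**2)) = 17521/(sqrt(-317906 + 25)) = 17521/(sqrt(-317881)) = 17521/((I*sqrt(317881))) = 17521*(-I*sqrt(317881)/317881) = -7*I*sqrt(317881)/127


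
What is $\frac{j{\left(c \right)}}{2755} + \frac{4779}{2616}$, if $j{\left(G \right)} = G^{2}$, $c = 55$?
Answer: $\frac{1405303}{480472} \approx 2.9248$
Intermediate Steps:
$\frac{j{\left(c \right)}}{2755} + \frac{4779}{2616} = \frac{55^{2}}{2755} + \frac{4779}{2616} = 3025 \cdot \frac{1}{2755} + 4779 \cdot \frac{1}{2616} = \frac{605}{551} + \frac{1593}{872} = \frac{1405303}{480472}$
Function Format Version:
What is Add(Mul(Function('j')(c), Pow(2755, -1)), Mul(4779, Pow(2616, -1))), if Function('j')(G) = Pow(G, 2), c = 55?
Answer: Rational(1405303, 480472) ≈ 2.9248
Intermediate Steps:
Add(Mul(Function('j')(c), Pow(2755, -1)), Mul(4779, Pow(2616, -1))) = Add(Mul(Pow(55, 2), Pow(2755, -1)), Mul(4779, Pow(2616, -1))) = Add(Mul(3025, Rational(1, 2755)), Mul(4779, Rational(1, 2616))) = Add(Rational(605, 551), Rational(1593, 872)) = Rational(1405303, 480472)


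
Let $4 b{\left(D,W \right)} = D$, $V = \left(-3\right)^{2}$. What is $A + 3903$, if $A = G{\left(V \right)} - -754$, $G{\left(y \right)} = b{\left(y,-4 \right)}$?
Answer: $\frac{18637}{4} \approx 4659.3$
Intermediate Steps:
$V = 9$
$b{\left(D,W \right)} = \frac{D}{4}$
$G{\left(y \right)} = \frac{y}{4}$
$A = \frac{3025}{4}$ ($A = \frac{1}{4} \cdot 9 - -754 = \frac{9}{4} + 754 = \frac{3025}{4} \approx 756.25$)
$A + 3903 = \frac{3025}{4} + 3903 = \frac{18637}{4}$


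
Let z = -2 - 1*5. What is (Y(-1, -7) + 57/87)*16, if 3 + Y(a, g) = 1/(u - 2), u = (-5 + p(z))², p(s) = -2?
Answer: -50672/1363 ≈ -37.177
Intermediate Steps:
z = -7 (z = -2 - 5 = -7)
u = 49 (u = (-5 - 2)² = (-7)² = 49)
Y(a, g) = -140/47 (Y(a, g) = -3 + 1/(49 - 2) = -3 + 1/47 = -140/47)
(Y(-1, -7) + 57/87)*16 = (-140/47 + 57/87)*16 = (-140/47 + 57*(1/87))*16 = (-140/47 + 19/29)*16 = -3167/1363*16 = -50672/1363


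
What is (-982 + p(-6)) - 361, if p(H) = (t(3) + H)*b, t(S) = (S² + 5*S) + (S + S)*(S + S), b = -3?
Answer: -1505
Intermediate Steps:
t(S) = 5*S + 5*S² (t(S) = (S² + 5*S) + (2*S)*(2*S) = (S² + 5*S) + 4*S² = 5*S + 5*S²)
p(H) = -180 - 3*H (p(H) = (5*3*(1 + 3) + H)*(-3) = (5*3*4 + H)*(-3) = (60 + H)*(-3) = -180 - 3*H)
(-982 + p(-6)) - 361 = (-982 + (-180 - 3*(-6))) - 361 = (-982 + (-180 + 18)) - 361 = (-982 - 162) - 361 = -1144 - 361 = -1505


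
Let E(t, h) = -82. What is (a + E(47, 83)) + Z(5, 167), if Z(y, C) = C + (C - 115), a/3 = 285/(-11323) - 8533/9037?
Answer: 1960153025/14617993 ≈ 134.09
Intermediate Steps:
a = -42512016/14617993 (a = 3*(285/(-11323) - 8533/9037) = 3*(285*(-1/11323) - 8533*1/9037) = 3*(-285/11323 - 1219/1291) = 3*(-14170672/14617993) = -42512016/14617993 ≈ -2.9082)
Z(y, C) = -115 + 2*C (Z(y, C) = C + (-115 + C) = -115 + 2*C)
(a + E(47, 83)) + Z(5, 167) = (-42512016/14617993 - 82) + (-115 + 2*167) = -1241187442/14617993 + (-115 + 334) = -1241187442/14617993 + 219 = 1960153025/14617993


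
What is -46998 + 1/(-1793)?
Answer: -84267415/1793 ≈ -46998.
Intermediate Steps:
-46998 + 1/(-1793) = -46998 - 1/1793 = -84267415/1793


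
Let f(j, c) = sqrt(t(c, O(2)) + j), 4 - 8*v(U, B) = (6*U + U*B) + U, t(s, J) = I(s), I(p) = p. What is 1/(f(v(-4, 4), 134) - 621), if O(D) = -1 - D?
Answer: -621/385501 - 2*sqrt(35)/385501 ≈ -0.0016416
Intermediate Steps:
t(s, J) = s
v(U, B) = 1/2 - 7*U/8 - B*U/8 (v(U, B) = 1/2 - ((6*U + U*B) + U)/8 = 1/2 - ((6*U + B*U) + U)/8 = 1/2 - (7*U + B*U)/8 = 1/2 + (-7*U/8 - B*U/8) = 1/2 - 7*U/8 - B*U/8)
f(j, c) = sqrt(c + j)
1/(f(v(-4, 4), 134) - 621) = 1/(sqrt(134 + (1/2 - 7/8*(-4) - 1/8*4*(-4))) - 621) = 1/(sqrt(134 + (1/2 + 7/2 + 2)) - 621) = 1/(sqrt(134 + 6) - 621) = 1/(sqrt(140) - 621) = 1/(2*sqrt(35) - 621) = 1/(-621 + 2*sqrt(35))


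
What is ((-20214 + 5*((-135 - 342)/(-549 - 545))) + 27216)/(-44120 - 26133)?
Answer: -7662573/76856782 ≈ -0.099699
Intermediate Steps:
((-20214 + 5*((-135 - 342)/(-549 - 545))) + 27216)/(-44120 - 26133) = ((-20214 + 5*(-477/(-1094))) + 27216)/(-70253) = ((-20214 + 5*(-477*(-1/1094))) + 27216)*(-1/70253) = ((-20214 + 5*(477/1094)) + 27216)*(-1/70253) = ((-20214 + 2385/1094) + 27216)*(-1/70253) = (-22111731/1094 + 27216)*(-1/70253) = (7662573/1094)*(-1/70253) = -7662573/76856782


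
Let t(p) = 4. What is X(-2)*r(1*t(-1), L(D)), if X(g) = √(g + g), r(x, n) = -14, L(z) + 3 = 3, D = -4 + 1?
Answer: -28*I ≈ -28.0*I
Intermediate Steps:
D = -3
L(z) = 0 (L(z) = -3 + 3 = 0)
X(g) = √2*√g (X(g) = √(2*g) = √2*√g)
X(-2)*r(1*t(-1), L(D)) = (√2*√(-2))*(-14) = (√2*(I*√2))*(-14) = (2*I)*(-14) = -28*I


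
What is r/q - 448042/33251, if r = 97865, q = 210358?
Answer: -3956309127/304113646 ≈ -13.009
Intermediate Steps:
r/q - 448042/33251 = 97865/210358 - 448042/33251 = 97865*(1/210358) - 448042*1/33251 = 4255/9146 - 448042/33251 = -3956309127/304113646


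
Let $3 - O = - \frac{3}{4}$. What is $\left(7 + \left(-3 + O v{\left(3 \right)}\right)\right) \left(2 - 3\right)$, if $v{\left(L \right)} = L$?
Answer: $- \frac{61}{4} \approx -15.25$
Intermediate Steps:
$O = \frac{15}{4}$ ($O = 3 - - \frac{3}{4} = 3 + \frac{3}{4} = \frac{15}{4} \approx 3.75$)
$\left(7 + \left(-3 + O v{\left(3 \right)}\right)\right) \left(2 - 3\right) = \left(7 + \left(-3 + \frac{15}{4} \cdot 3\right)\right) \left(2 - 3\right) = \left(7 + \left(-3 + \frac{45}{4}\right)\right) \left(2 - 3\right) = \left(7 + \frac{33}{4}\right) \left(-1\right) = \frac{61}{4} \left(-1\right) = - \frac{61}{4}$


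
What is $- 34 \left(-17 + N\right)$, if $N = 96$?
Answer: $-2686$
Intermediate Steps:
$- 34 \left(-17 + N\right) = - 34 \left(-17 + 96\right) = \left(-34\right) 79 = -2686$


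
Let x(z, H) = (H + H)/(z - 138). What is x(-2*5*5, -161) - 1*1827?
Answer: -171577/94 ≈ -1825.3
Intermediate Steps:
x(z, H) = 2*H/(-138 + z) (x(z, H) = (2*H)/(-138 + z) = 2*H/(-138 + z))
x(-2*5*5, -161) - 1*1827 = 2*(-161)/(-138 - 2*5*5) - 1*1827 = 2*(-161)/(-138 - 10*5) - 1827 = 2*(-161)/(-138 - 50) - 1827 = 2*(-161)/(-188) - 1827 = 2*(-161)*(-1/188) - 1827 = 161/94 - 1827 = -171577/94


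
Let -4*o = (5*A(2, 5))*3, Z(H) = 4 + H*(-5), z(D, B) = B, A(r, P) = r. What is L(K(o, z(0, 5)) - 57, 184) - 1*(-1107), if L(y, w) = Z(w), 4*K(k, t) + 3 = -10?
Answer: 191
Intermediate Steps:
Z(H) = 4 - 5*H
o = -15/2 (o = -5*2*3/4 = -5*3/2 = -¼*30 = -15/2 ≈ -7.5000)
K(k, t) = -13/4 (K(k, t) = -¾ + (¼)*(-10) = -¾ - 5/2 = -13/4)
L(y, w) = 4 - 5*w
L(K(o, z(0, 5)) - 57, 184) - 1*(-1107) = (4 - 5*184) - 1*(-1107) = (4 - 920) + 1107 = -916 + 1107 = 191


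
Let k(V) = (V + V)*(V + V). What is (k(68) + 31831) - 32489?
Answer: 17838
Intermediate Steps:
k(V) = 4*V**2 (k(V) = (2*V)*(2*V) = 4*V**2)
(k(68) + 31831) - 32489 = (4*68**2 + 31831) - 32489 = (4*4624 + 31831) - 32489 = (18496 + 31831) - 32489 = 50327 - 32489 = 17838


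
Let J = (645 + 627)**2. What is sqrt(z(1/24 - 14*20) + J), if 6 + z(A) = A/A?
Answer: sqrt(1617979) ≈ 1272.0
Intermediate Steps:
z(A) = -5 (z(A) = -6 + A/A = -6 + 1 = -5)
J = 1617984 (J = 1272**2 = 1617984)
sqrt(z(1/24 - 14*20) + J) = sqrt(-5 + 1617984) = sqrt(1617979)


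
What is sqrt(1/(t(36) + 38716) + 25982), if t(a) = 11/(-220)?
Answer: sqrt(15578025514824682)/774319 ≈ 161.19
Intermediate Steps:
t(a) = -1/20 (t(a) = 11*(-1/220) = -1/20)
sqrt(1/(t(36) + 38716) + 25982) = sqrt(1/(-1/20 + 38716) + 25982) = sqrt(1/(774319/20) + 25982) = sqrt(20/774319 + 25982) = sqrt(20118356278/774319) = sqrt(15578025514824682)/774319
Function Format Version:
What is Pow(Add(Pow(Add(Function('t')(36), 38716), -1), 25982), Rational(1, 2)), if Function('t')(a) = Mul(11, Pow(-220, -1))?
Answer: Mul(Rational(1, 774319), Pow(15578025514824682, Rational(1, 2))) ≈ 161.19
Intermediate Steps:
Function('t')(a) = Rational(-1, 20) (Function('t')(a) = Mul(11, Rational(-1, 220)) = Rational(-1, 20))
Pow(Add(Pow(Add(Function('t')(36), 38716), -1), 25982), Rational(1, 2)) = Pow(Add(Pow(Add(Rational(-1, 20), 38716), -1), 25982), Rational(1, 2)) = Pow(Add(Pow(Rational(774319, 20), -1), 25982), Rational(1, 2)) = Pow(Add(Rational(20, 774319), 25982), Rational(1, 2)) = Pow(Rational(20118356278, 774319), Rational(1, 2)) = Mul(Rational(1, 774319), Pow(15578025514824682, Rational(1, 2)))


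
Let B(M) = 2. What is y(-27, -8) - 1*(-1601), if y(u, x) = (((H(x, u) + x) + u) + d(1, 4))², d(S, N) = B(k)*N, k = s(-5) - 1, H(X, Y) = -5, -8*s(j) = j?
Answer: 2625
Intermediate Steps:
s(j) = -j/8
k = -3/8 (k = -⅛*(-5) - 1 = 5/8 - 1 = -3/8 ≈ -0.37500)
d(S, N) = 2*N
y(u, x) = (3 + u + x)² (y(u, x) = (((-5 + x) + u) + 2*4)² = ((-5 + u + x) + 8)² = (3 + u + x)²)
y(-27, -8) - 1*(-1601) = (3 - 27 - 8)² - 1*(-1601) = (-32)² + 1601 = 1024 + 1601 = 2625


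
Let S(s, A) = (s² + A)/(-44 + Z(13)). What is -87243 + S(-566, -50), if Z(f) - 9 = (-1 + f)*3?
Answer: 233063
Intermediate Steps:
Z(f) = 6 + 3*f (Z(f) = 9 + (-1 + f)*3 = 9 + (-3 + 3*f) = 6 + 3*f)
S(s, A) = A + s² (S(s, A) = (s² + A)/(-44 + (6 + 3*13)) = (A + s²)/(-44 + (6 + 39)) = (A + s²)/(-44 + 45) = (A + s²)/1 = (A + s²)*1 = A + s²)
-87243 + S(-566, -50) = -87243 + (-50 + (-566)²) = -87243 + (-50 + 320356) = -87243 + 320306 = 233063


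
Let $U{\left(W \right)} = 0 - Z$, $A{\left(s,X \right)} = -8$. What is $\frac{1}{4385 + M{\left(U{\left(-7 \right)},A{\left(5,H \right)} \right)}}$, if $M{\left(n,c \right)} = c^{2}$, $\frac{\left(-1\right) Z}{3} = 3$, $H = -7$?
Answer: $\frac{1}{4449} \approx 0.00022477$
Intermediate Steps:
$Z = -9$ ($Z = \left(-3\right) 3 = -9$)
$U{\left(W \right)} = 9$ ($U{\left(W \right)} = 0 - -9 = 0 + 9 = 9$)
$\frac{1}{4385 + M{\left(U{\left(-7 \right)},A{\left(5,H \right)} \right)}} = \frac{1}{4385 + \left(-8\right)^{2}} = \frac{1}{4385 + 64} = \frac{1}{4449}$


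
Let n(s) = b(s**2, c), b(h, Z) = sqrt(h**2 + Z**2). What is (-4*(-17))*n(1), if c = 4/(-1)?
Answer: 68*sqrt(17) ≈ 280.37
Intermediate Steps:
c = -4 (c = 4*(-1) = -4)
b(h, Z) = sqrt(Z**2 + h**2)
n(s) = sqrt(16 + s**4) (n(s) = sqrt((-4)**2 + (s**2)**2) = sqrt(16 + s**4))
(-4*(-17))*n(1) = (-4*(-17))*sqrt(16 + 1**4) = 68*sqrt(16 + 1) = 68*sqrt(17)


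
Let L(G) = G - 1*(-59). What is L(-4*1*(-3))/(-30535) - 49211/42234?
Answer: -1505656499/1289615190 ≈ -1.1675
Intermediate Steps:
L(G) = 59 + G (L(G) = G + 59 = 59 + G)
L(-4*1*(-3))/(-30535) - 49211/42234 = (59 - 4*1*(-3))/(-30535) - 49211/42234 = (59 - 4*(-3))*(-1/30535) - 49211*1/42234 = (59 + 12)*(-1/30535) - 49211/42234 = 71*(-1/30535) - 49211/42234 = -71/30535 - 49211/42234 = -1505656499/1289615190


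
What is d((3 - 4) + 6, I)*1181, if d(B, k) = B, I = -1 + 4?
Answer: 5905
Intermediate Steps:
I = 3
d((3 - 4) + 6, I)*1181 = ((3 - 4) + 6)*1181 = (-1 + 6)*1181 = 5*1181 = 5905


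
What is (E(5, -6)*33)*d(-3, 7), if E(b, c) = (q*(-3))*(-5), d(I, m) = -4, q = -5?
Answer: 9900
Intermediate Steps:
E(b, c) = -75 (E(b, c) = -5*(-3)*(-5) = 15*(-5) = -75)
(E(5, -6)*33)*d(-3, 7) = -75*33*(-4) = -2475*(-4) = 9900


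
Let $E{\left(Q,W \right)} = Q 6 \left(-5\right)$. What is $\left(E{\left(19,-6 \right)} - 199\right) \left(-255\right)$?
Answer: $196095$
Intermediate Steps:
$E{\left(Q,W \right)} = - 30 Q$ ($E{\left(Q,W \right)} = 6 Q \left(-5\right) = - 30 Q$)
$\left(E{\left(19,-6 \right)} - 199\right) \left(-255\right) = \left(\left(-30\right) 19 - 199\right) \left(-255\right) = \left(-570 - 199\right) \left(-255\right) = \left(-769\right) \left(-255\right) = 196095$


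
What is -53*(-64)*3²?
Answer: 30528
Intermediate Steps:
-53*(-64)*3² = 3392*9 = 30528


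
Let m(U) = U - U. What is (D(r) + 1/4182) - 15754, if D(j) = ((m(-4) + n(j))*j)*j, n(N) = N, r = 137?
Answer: 10687515019/4182 ≈ 2.5556e+6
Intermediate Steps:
m(U) = 0
D(j) = j³ (D(j) = ((0 + j)*j)*j = (j*j)*j = j²*j = j³)
(D(r) + 1/4182) - 15754 = (137³ + 1/4182) - 15754 = (2571353 + 1/4182) - 15754 = 10753398247/4182 - 15754 = 10687515019/4182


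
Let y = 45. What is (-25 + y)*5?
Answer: 100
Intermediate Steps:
(-25 + y)*5 = (-25 + 45)*5 = 20*5 = 100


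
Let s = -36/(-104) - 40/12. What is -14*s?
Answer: 1631/39 ≈ 41.820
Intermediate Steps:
s = -233/78 (s = -36*(-1/104) - 40*1/12 = 9/26 - 10/3 = -233/78 ≈ -2.9872)
-14*s = -14*(-233/78) = 1631/39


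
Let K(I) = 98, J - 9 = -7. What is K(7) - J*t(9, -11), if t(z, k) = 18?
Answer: 62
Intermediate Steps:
J = 2 (J = 9 - 7 = 2)
K(7) - J*t(9, -11) = 98 - 2*18 = 98 - 1*36 = 98 - 36 = 62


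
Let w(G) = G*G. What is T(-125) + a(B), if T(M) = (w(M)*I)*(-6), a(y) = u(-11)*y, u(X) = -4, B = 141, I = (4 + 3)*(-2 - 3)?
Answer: 3280686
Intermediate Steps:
w(G) = G²
I = -35 (I = 7*(-5) = -35)
a(y) = -4*y
T(M) = 210*M² (T(M) = (M²*(-35))*(-6) = -35*M²*(-6) = 210*M²)
T(-125) + a(B) = 210*(-125)² - 4*141 = 210*15625 - 564 = 3281250 - 564 = 3280686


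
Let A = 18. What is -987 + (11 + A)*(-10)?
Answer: -1277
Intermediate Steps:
-987 + (11 + A)*(-10) = -987 + (11 + 18)*(-10) = -987 + 29*(-10) = -987 - 290 = -1277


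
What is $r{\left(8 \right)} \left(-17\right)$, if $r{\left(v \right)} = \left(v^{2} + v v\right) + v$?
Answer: $-2312$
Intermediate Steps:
$r{\left(v \right)} = v + 2 v^{2}$ ($r{\left(v \right)} = \left(v^{2} + v^{2}\right) + v = 2 v^{2} + v = v + 2 v^{2}$)
$r{\left(8 \right)} \left(-17\right) = 8 \left(1 + 2 \cdot 8\right) \left(-17\right) = 8 \left(1 + 16\right) \left(-17\right) = 8 \cdot 17 \left(-17\right) = 136 \left(-17\right) = -2312$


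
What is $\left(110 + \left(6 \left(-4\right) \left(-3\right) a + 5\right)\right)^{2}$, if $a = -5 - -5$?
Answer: $13225$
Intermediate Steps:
$a = 0$ ($a = -5 + 5 = 0$)
$\left(110 + \left(6 \left(-4\right) \left(-3\right) a + 5\right)\right)^{2} = \left(110 + \left(6 \left(-4\right) \left(-3\right) 0 + 5\right)\right)^{2} = \left(110 + \left(\left(-24\right) \left(-3\right) 0 + 5\right)\right)^{2} = \left(110 + \left(72 \cdot 0 + 5\right)\right)^{2} = \left(110 + \left(0 + 5\right)\right)^{2} = \left(110 + 5\right)^{2} = 115^{2} = 13225$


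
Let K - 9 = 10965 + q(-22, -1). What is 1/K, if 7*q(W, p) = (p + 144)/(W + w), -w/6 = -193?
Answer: 7952/87265391 ≈ 9.1124e-5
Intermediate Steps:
w = 1158 (w = -6*(-193) = 1158)
q(W, p) = (144 + p)/(7*(1158 + W)) (q(W, p) = ((p + 144)/(W + 1158))/7 = ((144 + p)/(1158 + W))/7 = (144 + p)/(7*(1158 + W)))
K = 87265391/7952 (K = 9 + (10965 + (144 - 1)/(7*(1158 - 22))) = 9 + (10965 + (1/7)*143/1136) = 9 + (10965 + (1/7)*(1/1136)*143) = 9 + (10965 + 143/7952) = 9 + 87193823/7952 = 87265391/7952 ≈ 10974.)
1/K = 1/(87265391/7952) = 7952/87265391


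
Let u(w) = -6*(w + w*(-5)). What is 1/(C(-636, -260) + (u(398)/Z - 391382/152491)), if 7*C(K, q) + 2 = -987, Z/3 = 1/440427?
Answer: 1067437/1496887639153943 ≈ 7.1310e-10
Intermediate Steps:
Z = 1/146809 (Z = 3/440427 = 3*(1/440427) = 1/146809 ≈ 6.8116e-6)
C(K, q) = -989/7 (C(K, q) = -2/7 + (⅐)*(-987) = -2/7 - 141 = -989/7)
u(w) = 24*w (u(w) = -6*(w - 5*w) = -(-24)*w = 24*w)
1/(C(-636, -260) + (u(398)/Z - 391382/152491)) = 1/(-989/7 + ((24*398)/(1/146809) - 391382/152491)) = 1/(-989/7 + (9552*146809 - 391382*1/152491)) = 1/(-989/7 + (1402319568 - 391382/152491)) = 1/(-989/7 + 213841112852506/152491) = 1/(1496887639153943/1067437) = 1067437/1496887639153943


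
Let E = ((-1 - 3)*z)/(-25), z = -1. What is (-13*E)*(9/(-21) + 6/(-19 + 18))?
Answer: -468/35 ≈ -13.371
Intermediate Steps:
E = -4/25 (E = ((-1 - 3)*(-1))/(-25) = -4*(-1)*(-1/25) = 4*(-1/25) = -4/25 ≈ -0.16000)
(-13*E)*(9/(-21) + 6/(-19 + 18)) = (-13*(-4/25))*(9/(-21) + 6/(-19 + 18)) = 52*(9*(-1/21) + 6/(-1))/25 = 52*(-3/7 + 6*(-1))/25 = 52*(-3/7 - 6)/25 = (52/25)*(-45/7) = -468/35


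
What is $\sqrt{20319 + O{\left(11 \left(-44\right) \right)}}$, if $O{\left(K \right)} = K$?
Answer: $\sqrt{19835} \approx 140.84$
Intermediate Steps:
$\sqrt{20319 + O{\left(11 \left(-44\right) \right)}} = \sqrt{20319 + 11 \left(-44\right)} = \sqrt{20319 - 484} = \sqrt{19835}$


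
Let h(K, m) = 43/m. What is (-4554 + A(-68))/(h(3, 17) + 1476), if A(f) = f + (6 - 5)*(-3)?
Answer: -15725/5027 ≈ -3.1281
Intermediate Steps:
A(f) = -3 + f (A(f) = f + 1*(-3) = f - 3 = -3 + f)
(-4554 + A(-68))/(h(3, 17) + 1476) = (-4554 + (-3 - 68))/(43/17 + 1476) = (-4554 - 71)/(43*(1/17) + 1476) = -4625/(43/17 + 1476) = -4625/25135/17 = -4625*17/25135 = -15725/5027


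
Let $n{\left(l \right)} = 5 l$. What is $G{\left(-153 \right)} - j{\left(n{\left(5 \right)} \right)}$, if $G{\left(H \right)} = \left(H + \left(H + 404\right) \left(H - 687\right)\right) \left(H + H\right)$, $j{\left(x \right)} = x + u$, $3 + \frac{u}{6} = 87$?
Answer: $64563329$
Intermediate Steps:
$u = 504$ ($u = -18 + 6 \cdot 87 = -18 + 522 = 504$)
$j{\left(x \right)} = 504 + x$ ($j{\left(x \right)} = x + 504 = 504 + x$)
$G{\left(H \right)} = 2 H \left(H + \left(-687 + H\right) \left(404 + H\right)\right)$ ($G{\left(H \right)} = \left(H + \left(404 + H\right) \left(-687 + H\right)\right) 2 H = \left(H + \left(-687 + H\right) \left(404 + H\right)\right) 2 H = 2 H \left(H + \left(-687 + H\right) \left(404 + H\right)\right)$)
$G{\left(-153 \right)} - j{\left(n{\left(5 \right)} \right)} = 2 \left(-153\right) \left(-277548 + \left(-153\right)^{2} - -43146\right) - \left(504 + 5 \cdot 5\right) = 2 \left(-153\right) \left(-277548 + 23409 + 43146\right) - \left(504 + 25\right) = 2 \left(-153\right) \left(-210993\right) - 529 = 64563858 - 529 = 64563329$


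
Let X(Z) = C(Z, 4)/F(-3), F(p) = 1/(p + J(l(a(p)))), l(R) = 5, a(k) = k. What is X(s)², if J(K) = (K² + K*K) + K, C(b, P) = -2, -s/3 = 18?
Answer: 10816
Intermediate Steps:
s = -54 (s = -3*18 = -54)
J(K) = K + 2*K² (J(K) = (K² + K²) + K = 2*K² + K = K + 2*K²)
F(p) = 1/(55 + p) (F(p) = 1/(p + 5*(1 + 2*5)) = 1/(p + 5*(1 + 10)) = 1/(p + 5*11) = 1/(p + 55) = 1/(55 + p))
X(Z) = -104 (X(Z) = -2/(1/(55 - 3)) = -2/(1/52) = -2/1/52 = -2*52 = -104)
X(s)² = (-104)² = 10816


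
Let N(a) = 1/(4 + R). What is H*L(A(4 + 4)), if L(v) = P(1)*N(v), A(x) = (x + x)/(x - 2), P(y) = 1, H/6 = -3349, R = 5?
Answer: -6698/3 ≈ -2232.7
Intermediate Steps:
H = -20094 (H = 6*(-3349) = -20094)
N(a) = ⅑ (N(a) = 1/(4 + 5) = 1/9 = ⅑)
A(x) = 2*x/(-2 + x) (A(x) = (2*x)/(-2 + x) = 2*x/(-2 + x))
L(v) = ⅑ (L(v) = 1*(⅑) = ⅑)
H*L(A(4 + 4)) = -20094*⅑ = -6698/3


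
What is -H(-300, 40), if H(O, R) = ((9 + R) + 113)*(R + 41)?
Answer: -13122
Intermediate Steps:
H(O, R) = (41 + R)*(122 + R) (H(O, R) = (122 + R)*(41 + R) = (41 + R)*(122 + R))
-H(-300, 40) = -(5002 + 40² + 163*40) = -(5002 + 1600 + 6520) = -1*13122 = -13122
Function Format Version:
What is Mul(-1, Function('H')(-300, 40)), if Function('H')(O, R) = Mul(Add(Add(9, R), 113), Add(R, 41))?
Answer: -13122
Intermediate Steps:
Function('H')(O, R) = Mul(Add(41, R), Add(122, R)) (Function('H')(O, R) = Mul(Add(122, R), Add(41, R)) = Mul(Add(41, R), Add(122, R)))
Mul(-1, Function('H')(-300, 40)) = Mul(-1, Add(5002, Pow(40, 2), Mul(163, 40))) = Mul(-1, Add(5002, 1600, 6520)) = Mul(-1, 13122) = -13122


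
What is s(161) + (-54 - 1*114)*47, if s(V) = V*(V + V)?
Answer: 43946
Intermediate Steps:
s(V) = 2*V² (s(V) = V*(2*V) = 2*V²)
s(161) + (-54 - 1*114)*47 = 2*161² + (-54 - 1*114)*47 = 2*25921 + (-54 - 114)*47 = 51842 - 168*47 = 51842 - 7896 = 43946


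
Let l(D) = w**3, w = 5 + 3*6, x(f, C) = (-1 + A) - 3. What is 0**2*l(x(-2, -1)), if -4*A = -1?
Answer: 0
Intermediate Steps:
A = 1/4 (A = -1/4*(-1) = 1/4 ≈ 0.25000)
x(f, C) = -15/4 (x(f, C) = (-1 + 1/4) - 3 = -3/4 - 3 = -15/4)
w = 23 (w = 5 + 18 = 23)
l(D) = 12167 (l(D) = 23**3 = 12167)
0**2*l(x(-2, -1)) = 0**2*12167 = 0*12167 = 0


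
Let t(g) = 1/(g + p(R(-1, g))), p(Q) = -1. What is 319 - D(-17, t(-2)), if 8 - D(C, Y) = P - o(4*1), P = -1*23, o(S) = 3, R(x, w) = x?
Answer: 285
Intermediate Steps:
t(g) = 1/(-1 + g) (t(g) = 1/(g - 1) = 1/(-1 + g))
P = -23
D(C, Y) = 34 (D(C, Y) = 8 - (-23 - 1*3) = 8 - (-23 - 3) = 8 - 1*(-26) = 8 + 26 = 34)
319 - D(-17, t(-2)) = 319 - 1*34 = 319 - 34 = 285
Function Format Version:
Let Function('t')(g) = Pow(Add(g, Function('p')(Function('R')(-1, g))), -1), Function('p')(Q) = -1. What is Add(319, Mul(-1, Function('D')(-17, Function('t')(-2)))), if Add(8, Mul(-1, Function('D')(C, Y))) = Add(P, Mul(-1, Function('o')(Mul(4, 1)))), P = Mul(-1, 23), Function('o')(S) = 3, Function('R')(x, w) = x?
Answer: 285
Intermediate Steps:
Function('t')(g) = Pow(Add(-1, g), -1) (Function('t')(g) = Pow(Add(g, -1), -1) = Pow(Add(-1, g), -1))
P = -23
Function('D')(C, Y) = 34 (Function('D')(C, Y) = Add(8, Mul(-1, Add(-23, Mul(-1, 3)))) = Add(8, Mul(-1, Add(-23, -3))) = Add(8, Mul(-1, -26)) = Add(8, 26) = 34)
Add(319, Mul(-1, Function('D')(-17, Function('t')(-2)))) = Add(319, Mul(-1, 34)) = Add(319, -34) = 285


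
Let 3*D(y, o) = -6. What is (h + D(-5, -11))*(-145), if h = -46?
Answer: 6960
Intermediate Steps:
D(y, o) = -2 (D(y, o) = (⅓)*(-6) = -2)
(h + D(-5, -11))*(-145) = (-46 - 2)*(-145) = -48*(-145) = 6960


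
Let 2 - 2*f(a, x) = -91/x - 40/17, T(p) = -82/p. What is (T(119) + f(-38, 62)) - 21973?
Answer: -324200811/14756 ≈ -21971.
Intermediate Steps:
f(a, x) = 37/17 + 91/(2*x) (f(a, x) = 1 - (-91/x - 40/17)/2 = 1 - (-40/17 - 91/x)/2 = 1 + (20/17 + 91/(2*x)) = 37/17 + 91/(2*x))
(T(119) + f(-38, 62)) - 21973 = (-82/119 + (1/34)*(1547 + 74*62)/62) - 21973 = (-82*1/119 + (1/34)*(1/62)*(1547 + 4588)) - 21973 = (-82/119 + (1/34)*(1/62)*6135) - 21973 = (-82/119 + 6135/2108) - 21973 = 32777/14756 - 21973 = -324200811/14756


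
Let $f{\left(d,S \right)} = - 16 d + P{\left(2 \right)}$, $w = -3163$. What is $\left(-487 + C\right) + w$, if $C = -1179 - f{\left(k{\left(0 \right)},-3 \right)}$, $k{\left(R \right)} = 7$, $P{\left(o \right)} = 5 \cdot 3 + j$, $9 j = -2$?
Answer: $- \frac{42586}{9} \approx -4731.8$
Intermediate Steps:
$j = - \frac{2}{9}$ ($j = \frac{1}{9} \left(-2\right) = - \frac{2}{9} \approx -0.22222$)
$P{\left(o \right)} = \frac{133}{9}$ ($P{\left(o \right)} = 5 \cdot 3 - \frac{2}{9} = 15 - \frac{2}{9} = \frac{133}{9}$)
$f{\left(d,S \right)} = \frac{133}{9} - 16 d$ ($f{\left(d,S \right)} = - 16 d + \frac{133}{9} = \frac{133}{9} - 16 d$)
$C = - \frac{9736}{9}$ ($C = -1179 - \left(\frac{133}{9} - 112\right) = -1179 - - \frac{875}{9} = -1179 + \frac{875}{9} = - \frac{9736}{9} \approx -1081.8$)
$\left(-487 + C\right) + w = \left(-487 - \frac{9736}{9}\right) - 3163 = - \frac{14119}{9} - 3163 = - \frac{42586}{9}$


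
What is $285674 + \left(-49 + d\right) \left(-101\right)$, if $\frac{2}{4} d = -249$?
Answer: $340921$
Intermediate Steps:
$d = -498$ ($d = 2 \left(-249\right) = -498$)
$285674 + \left(-49 + d\right) \left(-101\right) = 285674 + \left(-49 - 498\right) \left(-101\right) = 285674 - -55247 = 285674 + 55247 = 340921$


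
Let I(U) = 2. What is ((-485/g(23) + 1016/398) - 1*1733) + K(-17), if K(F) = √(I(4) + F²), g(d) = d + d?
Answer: -15937029/9154 + √291 ≈ -1723.9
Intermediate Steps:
g(d) = 2*d
K(F) = √(2 + F²)
((-485/g(23) + 1016/398) - 1*1733) + K(-17) = ((-485/(2*23) + 1016/398) - 1*1733) + √(2 + (-17)²) = ((-485/46 + 1016*(1/398)) - 1733) + √(2 + 289) = ((-485*1/46 + 508/199) - 1733) + √291 = ((-485/46 + 508/199) - 1733) + √291 = (-73147/9154 - 1733) + √291 = -15937029/9154 + √291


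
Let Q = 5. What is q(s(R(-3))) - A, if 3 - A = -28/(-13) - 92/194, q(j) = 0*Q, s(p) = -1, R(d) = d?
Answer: -1665/1261 ≈ -1.3204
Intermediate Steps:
q(j) = 0 (q(j) = 0*5 = 0)
A = 1665/1261 (A = 3 - (-28/(-13) - 92/194) = 3 - (-28*(-1/13) - 92*1/194) = 3 - (28/13 - 46/97) = 3 - 1*2118/1261 = 3 - 2118/1261 = 1665/1261 ≈ 1.3204)
q(s(R(-3))) - A = 0 - 1*1665/1261 = 0 - 1665/1261 = -1665/1261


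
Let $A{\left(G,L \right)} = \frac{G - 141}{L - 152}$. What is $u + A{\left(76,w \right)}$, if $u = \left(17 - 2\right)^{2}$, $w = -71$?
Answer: $\frac{50240}{223} \approx 225.29$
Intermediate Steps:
$A{\left(G,L \right)} = \frac{-141 + G}{-152 + L}$
$u = 225$ ($u = 15^{2} = 225$)
$u + A{\left(76,w \right)} = 225 + \frac{-141 + 76}{-152 - 71} = 225 + \frac{1}{-223} \left(-65\right) = 225 - - \frac{65}{223} = 225 + \frac{65}{223} = \frac{50240}{223}$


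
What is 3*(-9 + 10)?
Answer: 3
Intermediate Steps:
3*(-9 + 10) = 3*1 = 3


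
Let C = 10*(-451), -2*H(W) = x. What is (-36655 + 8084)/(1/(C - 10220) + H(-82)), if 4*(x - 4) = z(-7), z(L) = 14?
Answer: 841701660/110477 ≈ 7618.8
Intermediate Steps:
x = 15/2 (x = 4 + (1/4)*14 = 4 + 7/2 = 15/2 ≈ 7.5000)
H(W) = -15/4 (H(W) = -1/2*15/2 = -15/4)
C = -4510
(-36655 + 8084)/(1/(C - 10220) + H(-82)) = (-36655 + 8084)/(1/(-4510 - 10220) - 15/4) = -28571/(1/(-14730) - 15/4) = -28571/(-1/14730 - 15/4) = -28571/(-110477/29460) = -28571*(-29460/110477) = 841701660/110477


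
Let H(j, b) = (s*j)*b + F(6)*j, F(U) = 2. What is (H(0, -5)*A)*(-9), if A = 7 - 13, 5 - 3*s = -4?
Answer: 0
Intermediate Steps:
s = 3 (s = 5/3 - 1/3*(-4) = 5/3 + 4/3 = 3)
H(j, b) = 2*j + 3*b*j (H(j, b) = (3*j)*b + 2*j = 3*b*j + 2*j = 2*j + 3*b*j)
A = -6
(H(0, -5)*A)*(-9) = ((0*(2 + 3*(-5)))*(-6))*(-9) = ((0*(2 - 15))*(-6))*(-9) = ((0*(-13))*(-6))*(-9) = (0*(-6))*(-9) = 0*(-9) = 0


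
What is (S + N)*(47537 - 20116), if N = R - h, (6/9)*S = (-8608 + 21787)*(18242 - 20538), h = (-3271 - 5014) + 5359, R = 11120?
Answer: -1244212245030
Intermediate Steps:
h = -2926 (h = -8285 + 5359 = -2926)
S = -45388476 (S = 3*((-8608 + 21787)*(18242 - 20538))/2 = 3*(13179*(-2296))/2 = (3/2)*(-30258984) = -45388476)
N = 14046 (N = 11120 - 1*(-2926) = 11120 + 2926 = 14046)
(S + N)*(47537 - 20116) = (-45388476 + 14046)*(47537 - 20116) = -45374430*27421 = -1244212245030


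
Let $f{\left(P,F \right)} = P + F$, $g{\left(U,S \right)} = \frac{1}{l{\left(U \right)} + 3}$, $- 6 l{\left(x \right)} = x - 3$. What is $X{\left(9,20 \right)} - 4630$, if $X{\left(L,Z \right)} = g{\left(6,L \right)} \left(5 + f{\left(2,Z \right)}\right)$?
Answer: $- \frac{23096}{5} \approx -4619.2$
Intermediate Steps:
$l{\left(x \right)} = \frac{1}{2} - \frac{x}{6}$ ($l{\left(x \right)} = - \frac{x - 3}{6} = - \frac{-3 + x}{6} = \frac{1}{2} - \frac{x}{6}$)
$g{\left(U,S \right)} = \frac{1}{\frac{7}{2} - \frac{U}{6}}$ ($g{\left(U,S \right)} = \frac{1}{\left(\frac{1}{2} - \frac{U}{6}\right) + 3} = \frac{1}{\frac{7}{2} - \frac{U}{6}}$)
$f{\left(P,F \right)} = F + P$
$X{\left(L,Z \right)} = \frac{14}{5} + \frac{2 Z}{5}$ ($X{\left(L,Z \right)} = - \frac{6}{-21 + 6} \left(5 + \left(Z + 2\right)\right) = - \frac{6}{-15} \left(5 + \left(2 + Z\right)\right) = \left(-6\right) \left(- \frac{1}{15}\right) \left(7 + Z\right) = \frac{2 \left(7 + Z\right)}{5} = \frac{14}{5} + \frac{2 Z}{5}$)
$X{\left(9,20 \right)} - 4630 = \left(\frac{14}{5} + \frac{2}{5} \cdot 20\right) - 4630 = \left(\frac{14}{5} + 8\right) - 4630 = \frac{54}{5} - 4630 = - \frac{23096}{5}$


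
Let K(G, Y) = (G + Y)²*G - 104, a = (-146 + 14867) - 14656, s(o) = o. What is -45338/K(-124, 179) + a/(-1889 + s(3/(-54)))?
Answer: 551319667/6379030806 ≈ 0.086427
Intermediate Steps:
a = 65 (a = 14721 - 14656 = 65)
K(G, Y) = -104 + G*(G + Y)² (K(G, Y) = G*(G + Y)² - 104 = -104 + G*(G + Y)²)
-45338/K(-124, 179) + a/(-1889 + s(3/(-54))) = -45338/(-104 - 124*(-124 + 179)²) + 65/(-1889 + 3/(-54)) = -45338/(-104 - 124*55²) + 65/(-1889 + 3*(-1/54)) = -45338/(-104 - 124*3025) + 65/(-1889 - 1/18) = -45338/(-104 - 375100) + 65/(-34003/18) = -45338/(-375204) + 65*(-18/34003) = -45338*(-1/375204) - 1170/34003 = 22669/187602 - 1170/34003 = 551319667/6379030806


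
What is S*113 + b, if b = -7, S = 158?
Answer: 17847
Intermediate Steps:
S*113 + b = 158*113 - 7 = 17854 - 7 = 17847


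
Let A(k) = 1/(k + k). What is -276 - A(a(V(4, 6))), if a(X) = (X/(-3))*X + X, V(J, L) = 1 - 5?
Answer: -15453/56 ≈ -275.95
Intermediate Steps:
V(J, L) = -4
a(X) = X - X**2/3 (a(X) = (X*(-1/3))*X + X = (-X/3)*X + X = -X**2/3 + X = X - X**2/3)
A(k) = 1/(2*k)
-276 - A(a(V(4, 6))) = -276 - 1/(2*((1/3)*(-4)*(3 - 1*(-4)))) = -276 - 1/(2*((1/3)*(-4)*(3 + 4))) = -276 - 1/(2*((1/3)*(-4)*7)) = -276 - 1/(2*(-28/3)) = -276 - (-3)/(2*28) = -276 - 1*(-3/56) = -276 + 3/56 = -15453/56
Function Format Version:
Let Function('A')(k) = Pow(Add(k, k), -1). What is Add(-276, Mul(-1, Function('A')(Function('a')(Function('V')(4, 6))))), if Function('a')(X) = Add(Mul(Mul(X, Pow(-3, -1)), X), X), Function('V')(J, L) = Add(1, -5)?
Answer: Rational(-15453, 56) ≈ -275.95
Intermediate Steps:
Function('V')(J, L) = -4
Function('a')(X) = Add(X, Mul(Rational(-1, 3), Pow(X, 2))) (Function('a')(X) = Add(Mul(Mul(X, Rational(-1, 3)), X), X) = Add(Mul(Mul(Rational(-1, 3), X), X), X) = Add(Mul(Rational(-1, 3), Pow(X, 2)), X) = Add(X, Mul(Rational(-1, 3), Pow(X, 2))))
Function('A')(k) = Mul(Rational(1, 2), Pow(k, -1)) (Function('A')(k) = Pow(Mul(2, k), -1) = Mul(Rational(1, 2), Pow(k, -1)))
Add(-276, Mul(-1, Function('A')(Function('a')(Function('V')(4, 6))))) = Add(-276, Mul(-1, Mul(Rational(1, 2), Pow(Mul(Rational(1, 3), -4, Add(3, Mul(-1, -4))), -1)))) = Add(-276, Mul(-1, Mul(Rational(1, 2), Pow(Mul(Rational(1, 3), -4, Add(3, 4)), -1)))) = Add(-276, Mul(-1, Mul(Rational(1, 2), Pow(Mul(Rational(1, 3), -4, 7), -1)))) = Add(-276, Mul(-1, Mul(Rational(1, 2), Pow(Rational(-28, 3), -1)))) = Add(-276, Mul(-1, Mul(Rational(1, 2), Rational(-3, 28)))) = Add(-276, Mul(-1, Rational(-3, 56))) = Add(-276, Rational(3, 56)) = Rational(-15453, 56)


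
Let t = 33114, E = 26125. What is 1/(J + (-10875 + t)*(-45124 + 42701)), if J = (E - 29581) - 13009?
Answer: -1/53901562 ≈ -1.8552e-8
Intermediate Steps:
J = -16465 (J = (26125 - 29581) - 13009 = -3456 - 13009 = -16465)
1/(J + (-10875 + t)*(-45124 + 42701)) = 1/(-16465 + (-10875 + 33114)*(-45124 + 42701)) = 1/(-16465 + 22239*(-2423)) = 1/(-16465 - 53885097) = 1/(-53901562) = -1/53901562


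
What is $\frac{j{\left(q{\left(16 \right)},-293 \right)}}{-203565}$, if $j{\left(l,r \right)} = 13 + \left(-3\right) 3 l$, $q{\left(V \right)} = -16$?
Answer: $- \frac{157}{203565} \approx -0.00077125$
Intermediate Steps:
$j{\left(l,r \right)} = 13 - 9 l$
$\frac{j{\left(q{\left(16 \right)},-293 \right)}}{-203565} = \frac{13 - -144}{-203565} = \left(13 + 144\right) \left(- \frac{1}{203565}\right) = 157 \left(- \frac{1}{203565}\right) = - \frac{157}{203565}$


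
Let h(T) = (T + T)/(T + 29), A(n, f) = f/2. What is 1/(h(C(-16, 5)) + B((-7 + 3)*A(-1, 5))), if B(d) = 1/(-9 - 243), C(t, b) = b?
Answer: 4284/1243 ≈ 3.4465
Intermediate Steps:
A(n, f) = f/2 (A(n, f) = f*(½) = f/2)
h(T) = 2*T/(29 + T) (h(T) = (2*T)/(29 + T) = 2*T/(29 + T))
B(d) = -1/252 (B(d) = 1/(-252) = -1/252)
1/(h(C(-16, 5)) + B((-7 + 3)*A(-1, 5))) = 1/(2*5/(29 + 5) - 1/252) = 1/(2*5/34 - 1/252) = 1/(2*5*(1/34) - 1/252) = 1/(5/17 - 1/252) = 1/(1243/4284) = 4284/1243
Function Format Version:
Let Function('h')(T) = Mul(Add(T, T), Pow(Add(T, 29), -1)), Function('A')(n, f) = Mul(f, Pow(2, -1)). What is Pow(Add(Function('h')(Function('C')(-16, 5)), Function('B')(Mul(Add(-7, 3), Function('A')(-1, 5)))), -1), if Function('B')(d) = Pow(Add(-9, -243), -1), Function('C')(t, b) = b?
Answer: Rational(4284, 1243) ≈ 3.4465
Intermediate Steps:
Function('A')(n, f) = Mul(Rational(1, 2), f) (Function('A')(n, f) = Mul(f, Rational(1, 2)) = Mul(Rational(1, 2), f))
Function('h')(T) = Mul(2, T, Pow(Add(29, T), -1)) (Function('h')(T) = Mul(Mul(2, T), Pow(Add(29, T), -1)) = Mul(2, T, Pow(Add(29, T), -1)))
Function('B')(d) = Rational(-1, 252) (Function('B')(d) = Pow(-252, -1) = Rational(-1, 252))
Pow(Add(Function('h')(Function('C')(-16, 5)), Function('B')(Mul(Add(-7, 3), Function('A')(-1, 5)))), -1) = Pow(Add(Mul(2, 5, Pow(Add(29, 5), -1)), Rational(-1, 252)), -1) = Pow(Add(Mul(2, 5, Pow(34, -1)), Rational(-1, 252)), -1) = Pow(Add(Mul(2, 5, Rational(1, 34)), Rational(-1, 252)), -1) = Pow(Add(Rational(5, 17), Rational(-1, 252)), -1) = Pow(Rational(1243, 4284), -1) = Rational(4284, 1243)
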